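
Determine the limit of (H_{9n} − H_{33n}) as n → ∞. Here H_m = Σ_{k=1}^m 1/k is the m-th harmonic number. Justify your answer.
lim = ln(9/33) = ln(3/11)

Euler-Maclaurin gives H_m = ln m + γ + 1/(2m) + O(1/m^2). The γ and O(1/m) terms cancel in the difference:
  H_{9n} − H_{33n} = ln(9n) − ln(33n) + O(1/n) = ln(9/33) + O(1/n).
Hence the limit is ln(9/33) = ln(3/11).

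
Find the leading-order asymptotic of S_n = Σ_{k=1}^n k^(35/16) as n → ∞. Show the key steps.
S_n ~ (16/51) · n^(51/16)

Integral comparison: Σ_{k=1}^n k^(35/16) = ∫_0^n x^(35/16) dx + O(n^(35/16)). The integral is n^(1 + 35/16) / (1 + 35/16) = n^((35+16)/16) / ((35+16)/16) = (16/51) · n^(51/16).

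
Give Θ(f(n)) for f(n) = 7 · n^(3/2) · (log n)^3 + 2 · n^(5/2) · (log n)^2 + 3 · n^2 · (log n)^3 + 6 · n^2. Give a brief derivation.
f(n) ∈ Θ(n^(5/2) · (log n)^2)

Compare the terms by growth order. For large n, n^a · (log n)^b dominates n^a' · (log n)^b' iff a > a', or (a = a' and b > b'). Ranking the 4 terms shows the dominant one is 2 · n^(5/2) · (log n)^2. Hence f(n) ∈ Θ(n^(5/2) · (log n)^2).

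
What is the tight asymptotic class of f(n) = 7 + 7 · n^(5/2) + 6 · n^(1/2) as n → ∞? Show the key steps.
f(n) ∈ Θ(n^(5/2))

Compare the terms by growth order. For large n, n^a · (log n)^b dominates n^a' · (log n)^b' iff a > a', or (a = a' and b > b'). Ranking the 3 terms shows the dominant one is 7 · n^(5/2). Hence f(n) ∈ Θ(n^(5/2)).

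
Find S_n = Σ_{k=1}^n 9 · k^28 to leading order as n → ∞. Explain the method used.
S_n ~ 9 · n^29 / 29

By integral comparison (Euler-Maclaurin), Σ_{k=1}^n 9 · k^28 = 9 · ∫_0^n x^28 dx + O(n^28) = 9 · n^29/29 + O(n^28). (Equivalently, Faulhaber's formula gives the same leading term.)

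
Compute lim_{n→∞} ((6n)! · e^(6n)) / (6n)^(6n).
lim = ∞

Stirling: (6n)! ~ sqrt(2π·6n) · (6n/e)^(6n). Hence
  (6n)! · e^(6n) / (6n)^(6n) ~ sqrt(2π·6n) = sqrt(2π·6) · sqrt(n) → ∞.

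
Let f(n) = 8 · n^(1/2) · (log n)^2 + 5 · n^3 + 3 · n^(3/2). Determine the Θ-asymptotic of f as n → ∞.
f(n) ∈ Θ(n^3)

Compare the terms by growth order. For large n, n^a · (log n)^b dominates n^a' · (log n)^b' iff a > a', or (a = a' and b > b'). Ranking the 3 terms shows the dominant one is 5 · n^3. Hence f(n) ∈ Θ(n^3).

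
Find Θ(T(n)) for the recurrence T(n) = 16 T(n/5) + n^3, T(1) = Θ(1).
T(n) = Θ(n^3)

log_5 16 ≈ 1.723. f(n) = n^3 dominates n^(log_5 16) since 3 > 1.723, and the regularity condition a·f(n/b) = 16·(n/5)^3 = (16/125)·n^3 ≤ c·f(n) holds with c = 16/125 ≈ 0.128 < 1. So this is Case 3: T(n) = Θ(f(n)) = Θ(n^3).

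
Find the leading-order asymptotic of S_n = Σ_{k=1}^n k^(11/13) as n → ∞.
S_n ~ (13/24) · n^(24/13)

Integral comparison: Σ_{k=1}^n k^(11/13) = ∫_0^n x^(11/13) dx + O(n^(11/13)). The integral is n^(1 + 11/13) / (1 + 11/13) = n^((11+13)/13) / ((11+13)/13) = (13/24) · n^(24/13).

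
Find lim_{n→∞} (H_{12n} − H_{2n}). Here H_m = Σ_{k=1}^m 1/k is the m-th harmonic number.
lim = ln(12/2) = ln 6

Euler-Maclaurin gives H_m = ln m + γ + 1/(2m) + O(1/m^2). The γ and O(1/m) terms cancel in the difference:
  H_{12n} − H_{2n} = ln(12n) − ln(2n) + O(1/n) = ln(12/2) + O(1/n).
Hence the limit is ln(12/2) = ln 6.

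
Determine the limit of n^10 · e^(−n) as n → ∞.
lim = 0

Exponentials with base > 1 dominate every fixed polynomial: for any fixed c, n^c / e^n → 0 as n → ∞ (e.g. by the ratio test, or since e^n grows faster than any power of n). Hence n^10 · e^(−n) = n^10 / e^n → 0.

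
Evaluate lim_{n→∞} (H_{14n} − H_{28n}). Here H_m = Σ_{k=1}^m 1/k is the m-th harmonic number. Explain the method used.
lim = ln(14/28) = −ln 2

Euler-Maclaurin gives H_m = ln m + γ + 1/(2m) + O(1/m^2). The γ and O(1/m) terms cancel in the difference:
  H_{14n} − H_{28n} = ln(14n) − ln(28n) + O(1/n) = ln(14/28) + O(1/n).
Hence the limit is ln(14/28) = −ln 2.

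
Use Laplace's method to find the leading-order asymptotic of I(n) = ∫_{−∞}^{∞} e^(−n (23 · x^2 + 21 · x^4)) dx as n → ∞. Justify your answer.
I(n) ~ sqrt(π/(23n))

φ(x) = 23 · x^2 + 21 · x^4 has its unique global minimum at x* = 0 (since φ'(x) = 46x + 84x^3 = 0 only at x = 0 for real x with both coefficients positive, and φ → ∞ as |x| → ∞). At x* = 0, φ(0) = 0 and φ''(0) = 46. Laplace's method then gives
  I(n) ~ sqrt(2π / (n · φ''(0))) · e^(−n φ(0)) = sqrt(2π / (46n)) = sqrt(π/(23n)).
The 21 · x^4 term contributes only at subleading order (an O(1/n) relative correction).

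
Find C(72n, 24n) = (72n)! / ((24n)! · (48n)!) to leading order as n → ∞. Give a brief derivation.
C(72n, 24n) ~ (27/4)^(24n) · sqrt(3/(4π·24n))

Write N = 24n. Apply Stirling to each factorial:
  (3N)! ~ sqrt(2π·3N) · (3N/e)^(3N),
  N! ~ sqrt(2π N) · (N/e)^N,
  (2N)! ~ sqrt(2π·2N) · (2N/e)^(2N).
The exponential factors combine to (3N)^(3N) / (N^N · (2N)^(2N)) = 3^(3N)/2^(2N) = (3^3/2^2)^N = (27/4)^N.
The square-root prefactors combine to sqrt(2π·3N) / (sqrt(2π N)·sqrt(2π·2N)) = sqrt(3 / (2π·2·N)) = sqrt(3/(4π·24n)).
Substituting N = 24n: C(72n, 24n) ~ (27/4)^(24n) · sqrt(3/(4π·24n)).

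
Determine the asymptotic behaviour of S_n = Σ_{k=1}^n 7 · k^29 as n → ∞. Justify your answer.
S_n ~ 7 · n^30 / 30

By integral comparison (Euler-Maclaurin), Σ_{k=1}^n 7 · k^29 = 7 · ∫_0^n x^29 dx + O(n^29) = 7 · n^30/30 + O(n^29). (Equivalently, Faulhaber's formula gives the same leading term.)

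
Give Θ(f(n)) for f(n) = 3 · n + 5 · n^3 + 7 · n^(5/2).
f(n) ∈ Θ(n^3)

Compare the terms by growth order. For large n, n^a · (log n)^b dominates n^a' · (log n)^b' iff a > a', or (a = a' and b > b'). Ranking the 3 terms shows the dominant one is 5 · n^3. Hence f(n) ∈ Θ(n^3).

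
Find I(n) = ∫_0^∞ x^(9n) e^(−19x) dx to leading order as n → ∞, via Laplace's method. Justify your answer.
I(n) ~ (sqrt(2π·9n) / 19) · (9n/(19e))^(9n)

Write the integrand as exp(9n ln x − 19x) and set f(x) = 9n ln x − 19x. Then f'(x) = 9n/x − 19 = 0 at x* = 9n/19, and f''(x*) = −9n/x*^2 = −19^2/(9n). Laplace's method (interior maximum) gives
  I(n) ~ e^(f(x*)) · sqrt(2π / |f''(x*)|)
        = exp(9n ln(9n/19) − 9n) · sqrt(2π · 9n / 19^2)
        = (9n/19)^(9n) e^(−9n) · sqrt(2π·9n) / 19
        = (sqrt(2π·9n) / 19) · (9n/(19e))^(9n).
This matches Γ(9n+1)/19^(9n+1) with Stirling applied to Γ.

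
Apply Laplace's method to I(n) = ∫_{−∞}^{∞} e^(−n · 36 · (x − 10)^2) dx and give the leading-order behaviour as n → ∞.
I(n) = sqrt(π/(36n))

Here φ(x) = 36 · (x − 10)^2 has its unique minimum at x* = 10 with φ(x*) = 0 and φ''(x*) = 72. Laplace's method gives
  I(n) ~ e^(−n φ(x*)) · sqrt(2π / (n · φ''(x*))) = sqrt(2π / (72n)) = sqrt(π/(36n)).
This is exact: substituting u = (x − 10)·sqrt(36n) gives I(n) = (1/sqrt(36n)) ∫_{−∞}^{∞} e^(−u^2) du = sqrt(π/(36n)).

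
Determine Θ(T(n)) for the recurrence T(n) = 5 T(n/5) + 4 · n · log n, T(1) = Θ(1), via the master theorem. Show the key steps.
T(n) = Θ(n · (log n)^2)

Here log_5 5 = 1 and f(n) = 4 · n · log n = Θ(n^(log_5 5) · (log n)^1). This is the extended Case 2 of the master theorem (f matches the critical exponent up to log factors), giving T(n) = Θ(n^(log_5 5) · (log n)^(1+1)) = Θ(n · (log n)^2).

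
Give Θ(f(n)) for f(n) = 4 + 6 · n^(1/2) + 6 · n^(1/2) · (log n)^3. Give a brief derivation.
f(n) ∈ Θ(n^(1/2) · (log n)^3)

Compare the terms by growth order. For large n, n^a · (log n)^b dominates n^a' · (log n)^b' iff a > a', or (a = a' and b > b'). Ranking the 3 terms shows the dominant one is 6 · n^(1/2) · (log n)^3. Hence f(n) ∈ Θ(n^(1/2) · (log n)^3).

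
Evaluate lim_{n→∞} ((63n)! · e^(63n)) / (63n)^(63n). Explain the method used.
lim = ∞

Stirling: (63n)! ~ sqrt(2π·63n) · (63n/e)^(63n). Hence
  (63n)! · e^(63n) / (63n)^(63n) ~ sqrt(2π·63n) = sqrt(2π·63) · sqrt(n) → ∞.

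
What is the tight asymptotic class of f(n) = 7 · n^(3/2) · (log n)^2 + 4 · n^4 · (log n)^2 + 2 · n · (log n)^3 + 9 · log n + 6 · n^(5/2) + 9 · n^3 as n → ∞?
f(n) ∈ Θ(n^4 · (log n)^2)

Compare the terms by growth order. For large n, n^a · (log n)^b dominates n^a' · (log n)^b' iff a > a', or (a = a' and b > b'). Ranking the 6 terms shows the dominant one is 4 · n^4 · (log n)^2. Hence f(n) ∈ Θ(n^4 · (log n)^2).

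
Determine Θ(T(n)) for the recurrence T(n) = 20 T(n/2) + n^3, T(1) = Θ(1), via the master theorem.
T(n) = Θ(n^(log_2 20))

Master theorem: compare f(n) = n^3 to n^(log_2 20) where log_2 20 ≈ 4.322. Since 3 < log_2 20, we have f(n) = O(n^(log_2 20 − ε)) for some ε > 0 — Case 1. Hence T(n) = Θ(n^(log_2 20)).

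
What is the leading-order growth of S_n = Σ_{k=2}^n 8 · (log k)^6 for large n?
S_n ~ 8 · n · (log n)^6

By integral comparison, S_n = ∫_1^n 8 · (log x)^6 dx + O((log n)^6). For the integral, the leading term of ∫_1^n (log x)^6 dx is n · (log n)^6 (by repeated integration by parts; each step lowers the log-exponent and produces a relatively O(1/log n) correction). Hence S_n ~ 8 · n · (log n)^6.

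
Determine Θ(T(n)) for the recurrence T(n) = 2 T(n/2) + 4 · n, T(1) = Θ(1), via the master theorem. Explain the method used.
T(n) = Θ(n log n)

log_2 2 = 1, and f(n) = 4 · n = Θ(n^(log_2 2)). This is Case 2 of the master theorem: T(n) = Θ(f(n) · log n) = Θ(n log n).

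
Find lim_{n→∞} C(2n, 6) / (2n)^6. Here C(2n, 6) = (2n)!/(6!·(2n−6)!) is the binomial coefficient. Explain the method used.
lim = 1/6! = 1/720

With N = 2n → ∞: C(N, 6) / N^6 = [N(N−1)…(N−5)] / (6! · N^6) = (1/6!) · 1 · (1 − 1/(2n)) · … · (1 − 5/(2n)). Each factor → 1 as N → ∞, so the limit is 1/6! = 1/720.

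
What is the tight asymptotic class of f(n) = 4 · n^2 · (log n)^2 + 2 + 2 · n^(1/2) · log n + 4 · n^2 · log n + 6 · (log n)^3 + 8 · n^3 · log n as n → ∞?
f(n) ∈ Θ(n^3 · log n)

Compare the terms by growth order. For large n, n^a · (log n)^b dominates n^a' · (log n)^b' iff a > a', or (a = a' and b > b'). Ranking the 6 terms shows the dominant one is 8 · n^3 · log n. Hence f(n) ∈ Θ(n^3 · log n).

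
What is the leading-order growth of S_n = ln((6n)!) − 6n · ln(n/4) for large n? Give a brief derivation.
S_n ~ 6n · (ln 24 − 1) + O(ln n)

Stirling: ln((6n)!) = 6n ln(6n) − 6n + O(ln n).
  S_n = 6n ln(6n) − 6n − 6n ln(n/4) + O(ln n)
      = 6n ln(6n) − 6n ln n + 6n ln 4 − 6n + O(ln n)
      = 6n ln 6 + 6n ln 4 − 6n + O(ln n)
      = 6n (ln 24 − 1) + O(ln n).
Numerically ln(24) − 1 ≈ 2.1781.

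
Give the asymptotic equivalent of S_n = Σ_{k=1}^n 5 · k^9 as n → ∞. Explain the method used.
S_n ~ n^10 / 2

By integral comparison (Euler-Maclaurin), Σ_{k=1}^n 5 · k^9 = 5 · ∫_0^n x^9 dx + O(n^9) = 5 · n^10/10 = n^10 / 2 + O(n^9). (Equivalently, Faulhaber's formula gives the same leading term.)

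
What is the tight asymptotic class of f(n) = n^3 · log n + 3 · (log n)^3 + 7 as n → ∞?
f(n) ∈ Θ(n^3 · log n)

Compare the terms by growth order. For large n, n^a · (log n)^b dominates n^a' · (log n)^b' iff a > a', or (a = a' and b > b'). Ranking the 3 terms shows the dominant one is n^3 · log n. Hence f(n) ∈ Θ(n^3 · log n).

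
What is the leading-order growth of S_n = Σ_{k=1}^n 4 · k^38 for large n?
S_n ~ 4 · n^39 / 39

By integral comparison (Euler-Maclaurin), Σ_{k=1}^n 4 · k^38 = 4 · ∫_0^n x^38 dx + O(n^38) = 4 · n^39/39 + O(n^38). (Equivalently, Faulhaber's formula gives the same leading term.)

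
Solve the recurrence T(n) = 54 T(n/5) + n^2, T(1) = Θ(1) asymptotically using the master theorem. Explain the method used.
T(n) = Θ(n^(log_5 54))

Master theorem: compare f(n) = n^2 to n^(log_5 54) where log_5 54 ≈ 2.478. Since 2 < log_5 54, we have f(n) = O(n^(log_5 54 − ε)) for some ε > 0 — Case 1. Hence T(n) = Θ(n^(log_5 54)).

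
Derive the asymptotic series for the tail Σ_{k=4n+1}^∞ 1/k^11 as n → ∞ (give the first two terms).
Σ_{k>4n} 1/k^11 = 1/(10 · (4n)^10) − 1/(2 · (4n)^11) + O(1/(4n)^12)

Compare to the integral: ∫_{4n}^∞ x^(−11) dx = [−x^(−10)/10]_{4n}^∞ = 1/((11−1)·(4n)^10). The Euler-Maclaurin correction adds −f(4n)/2 = −1/(2·(4n)^11). Euler-Maclaurin then gives
  Σ_{k>4n} 1/k^11 = ∫_{4n}^∞ dx/x^11 − 1/(2·(4n)^11) + O(1/(4n)^12).
(Equivalently this is ζ(11) − Σ_{k≤4n} 1/k^11.)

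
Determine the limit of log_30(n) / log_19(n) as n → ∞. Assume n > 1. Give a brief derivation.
lim = ln(19) / ln(30) = log_30(19)

Change of base: log_30(n) = ln n / ln 30 and log_19(n) = ln n / ln 19. The ratio is (ln n / ln 30) · (ln 19 / ln n) = ln 19 / ln 30, a constant independent of n. So the limit is ln 19 / ln 30 = log_30(19).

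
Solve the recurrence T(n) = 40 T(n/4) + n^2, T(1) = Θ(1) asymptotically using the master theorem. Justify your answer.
T(n) = Θ(n^(log_4 40))

Master theorem: compare f(n) = n^2 to n^(log_4 40) where log_4 40 ≈ 2.661. Since 2 < log_4 40, we have f(n) = O(n^(log_4 40 − ε)) for some ε > 0 — Case 1. Hence T(n) = Θ(n^(log_4 40)).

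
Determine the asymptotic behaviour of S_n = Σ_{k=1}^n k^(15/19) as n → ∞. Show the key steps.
S_n ~ (19/34) · n^(34/19)

Integral comparison: Σ_{k=1}^n k^(15/19) = ∫_0^n x^(15/19) dx + O(n^(15/19)). The integral is n^(1 + 15/19) / (1 + 15/19) = n^((15+19)/19) / ((15+19)/19) = (19/34) · n^(34/19).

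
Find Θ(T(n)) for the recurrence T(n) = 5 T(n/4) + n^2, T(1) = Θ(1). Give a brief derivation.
T(n) = Θ(n^2)

log_4 5 ≈ 1.161. f(n) = n^2 dominates n^(log_4 5) since 2 > 1.161, and the regularity condition a·f(n/b) = 5·(n/4)^2 = (5/16)·n^2 ≤ c·f(n) holds with c = 5/16 ≈ 0.312 < 1. So this is Case 3: T(n) = Θ(f(n)) = Θ(n^2).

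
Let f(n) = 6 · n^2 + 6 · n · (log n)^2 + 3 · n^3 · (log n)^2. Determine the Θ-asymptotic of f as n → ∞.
f(n) ∈ Θ(n^3 · (log n)^2)

Compare the terms by growth order. For large n, n^a · (log n)^b dominates n^a' · (log n)^b' iff a > a', or (a = a' and b > b'). Ranking the 3 terms shows the dominant one is 3 · n^3 · (log n)^2. Hence f(n) ∈ Θ(n^3 · (log n)^2).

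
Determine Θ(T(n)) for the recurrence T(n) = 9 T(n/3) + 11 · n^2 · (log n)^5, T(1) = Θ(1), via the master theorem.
T(n) = Θ(n^2 · (log n)^6)

Here log_3 9 = 2 and f(n) = 11 · n^2 · (log n)^5 = Θ(n^(log_3 9) · (log n)^5). This is the extended Case 2 of the master theorem (f matches the critical exponent up to log factors), giving T(n) = Θ(n^(log_3 9) · (log n)^(5+1)) = Θ(n^2 · (log n)^6).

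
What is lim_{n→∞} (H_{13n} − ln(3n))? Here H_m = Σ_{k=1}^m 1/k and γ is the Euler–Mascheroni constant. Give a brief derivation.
lim = ln(13/3) + γ

By Euler-Maclaurin, H_m = ln m + γ + O(1/m). So
  H_{13n} − ln(3n) = ln(13n) + γ − ln(3n) + O(1/n)
                       = ln(13/3) + γ + O(1/n).
Hence the limit is ln(13/3) + γ.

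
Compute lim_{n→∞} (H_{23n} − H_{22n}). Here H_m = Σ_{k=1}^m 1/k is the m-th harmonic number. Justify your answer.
lim = ln(23/22)

Euler-Maclaurin gives H_m = ln m + γ + 1/(2m) + O(1/m^2). The γ and O(1/m) terms cancel in the difference:
  H_{23n} − H_{22n} = ln(23n) − ln(22n) + O(1/n) = ln(23/22) + O(1/n).
Hence the limit is ln(23/22).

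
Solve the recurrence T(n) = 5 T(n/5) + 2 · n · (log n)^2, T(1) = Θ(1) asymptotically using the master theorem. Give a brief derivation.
T(n) = Θ(n · (log n)^3)

Here log_5 5 = 1 and f(n) = 2 · n · (log n)^2 = Θ(n^(log_5 5) · (log n)^2). This is the extended Case 2 of the master theorem (f matches the critical exponent up to log factors), giving T(n) = Θ(n^(log_5 5) · (log n)^(2+1)) = Θ(n · (log n)^3).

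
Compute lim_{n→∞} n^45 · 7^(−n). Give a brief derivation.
lim = 0

Exponentials with base > 1 dominate every fixed polynomial: for any fixed c, n^c / 7^n → 0 as n → ∞ (e.g. by the ratio test, or by writing 7^n = e^(n ln 7) and noting e^(n ln 7) / n^c → ∞). Hence n^45 · 7^(−n) = n^45 / 7^n → 0.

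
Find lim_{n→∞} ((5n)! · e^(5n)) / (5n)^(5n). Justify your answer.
lim = ∞

Stirling: (5n)! ~ sqrt(2π·5n) · (5n/e)^(5n). Hence
  (5n)! · e^(5n) / (5n)^(5n) ~ sqrt(2π·5n) = sqrt(2π·5) · sqrt(n) → ∞.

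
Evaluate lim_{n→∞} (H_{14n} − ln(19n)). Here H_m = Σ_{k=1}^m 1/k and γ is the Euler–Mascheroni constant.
lim = ln(14/19) + γ

By Euler-Maclaurin, H_m = ln m + γ + O(1/m). So
  H_{14n} − ln(19n) = ln(14n) + γ − ln(19n) + O(1/n)
                       = ln(14/19) + γ + O(1/n).
Hence the limit is ln(14/19) + γ.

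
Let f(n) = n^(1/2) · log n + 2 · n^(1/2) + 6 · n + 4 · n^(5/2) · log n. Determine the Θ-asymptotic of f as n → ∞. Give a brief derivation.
f(n) ∈ Θ(n^(5/2) · log n)

Compare the terms by growth order. For large n, n^a · (log n)^b dominates n^a' · (log n)^b' iff a > a', or (a = a' and b > b'). Ranking the 4 terms shows the dominant one is 4 · n^(5/2) · log n. Hence f(n) ∈ Θ(n^(5/2) · log n).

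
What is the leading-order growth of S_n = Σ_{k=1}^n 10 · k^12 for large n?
S_n ~ 10 · n^13 / 13

By integral comparison (Euler-Maclaurin), Σ_{k=1}^n 10 · k^12 = 10 · ∫_0^n x^12 dx + O(n^12) = 10 · n^13/13 + O(n^12). (Equivalently, Faulhaber's formula gives the same leading term.)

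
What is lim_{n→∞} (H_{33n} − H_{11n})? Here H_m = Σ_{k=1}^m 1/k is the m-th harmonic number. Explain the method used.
lim = ln(33/11) = ln 3

Euler-Maclaurin gives H_m = ln m + γ + 1/(2m) + O(1/m^2). The γ and O(1/m) terms cancel in the difference:
  H_{33n} − H_{11n} = ln(33n) − ln(11n) + O(1/n) = ln(33/11) + O(1/n).
Hence the limit is ln(33/11) = ln 3.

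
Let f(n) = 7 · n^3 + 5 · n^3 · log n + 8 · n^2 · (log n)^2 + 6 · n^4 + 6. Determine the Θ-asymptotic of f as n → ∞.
f(n) ∈ Θ(n^4)

Compare the terms by growth order. For large n, n^a · (log n)^b dominates n^a' · (log n)^b' iff a > a', or (a = a' and b > b'). Ranking the 5 terms shows the dominant one is 6 · n^4. Hence f(n) ∈ Θ(n^4).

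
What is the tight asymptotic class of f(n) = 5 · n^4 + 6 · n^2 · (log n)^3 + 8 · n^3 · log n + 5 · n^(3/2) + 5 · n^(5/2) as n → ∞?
f(n) ∈ Θ(n^4)

Compare the terms by growth order. For large n, n^a · (log n)^b dominates n^a' · (log n)^b' iff a > a', or (a = a' and b > b'). Ranking the 5 terms shows the dominant one is 5 · n^4. Hence f(n) ∈ Θ(n^4).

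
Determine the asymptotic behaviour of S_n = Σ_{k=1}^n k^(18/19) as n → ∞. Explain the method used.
S_n ~ (19/37) · n^(37/19)

Integral comparison: Σ_{k=1}^n k^(18/19) = ∫_0^n x^(18/19) dx + O(n^(18/19)). The integral is n^(1 + 18/19) / (1 + 18/19) = n^((18+19)/19) / ((18+19)/19) = (19/37) · n^(37/19).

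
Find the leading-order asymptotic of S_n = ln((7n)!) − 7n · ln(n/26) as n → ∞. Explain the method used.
S_n ~ 7n · (ln 182 − 1) + O(ln n)

Stirling: ln((7n)!) = 7n ln(7n) − 7n + O(ln n).
  S_n = 7n ln(7n) − 7n − 7n ln(n/26) + O(ln n)
      = 7n ln(7n) − 7n ln n + 7n ln 26 − 7n + O(ln n)
      = 7n ln 7 + 7n ln 26 − 7n + O(ln n)
      = 7n (ln 182 − 1) + O(ln n).
Numerically ln(182) − 1 ≈ 4.2040.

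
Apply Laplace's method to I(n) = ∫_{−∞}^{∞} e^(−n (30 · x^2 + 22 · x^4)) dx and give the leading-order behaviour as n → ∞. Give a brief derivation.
I(n) ~ sqrt(π/(30n))

φ(x) = 30 · x^2 + 22 · x^4 has its unique global minimum at x* = 0 (since φ'(x) = 60x + 88x^3 = 0 only at x = 0 for real x with both coefficients positive, and φ → ∞ as |x| → ∞). At x* = 0, φ(0) = 0 and φ''(0) = 60. Laplace's method then gives
  I(n) ~ sqrt(2π / (n · φ''(0))) · e^(−n φ(0)) = sqrt(2π / (60n)) = sqrt(π/(30n)).
The 22 · x^4 term contributes only at subleading order (an O(1/n) relative correction).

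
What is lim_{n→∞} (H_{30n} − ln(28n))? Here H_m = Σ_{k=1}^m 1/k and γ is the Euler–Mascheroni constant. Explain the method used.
lim = ln(15/14) + γ

By Euler-Maclaurin, H_m = ln m + γ + O(1/m). So
  H_{30n} − ln(28n) = ln(30n) + γ − ln(28n) + O(1/n)
                       = ln(30/28) + γ + O(1/n).
Hence the limit is ln(30/28) + γ (= ln(15/14)).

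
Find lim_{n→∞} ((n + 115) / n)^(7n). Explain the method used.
lim = e^805

Rewrite as (1 + 115/n)^(7n). By the standard limit (1 + x/n)^n → e^x, we have (1 + 115/n)^n → e^115, and raising to the 7th power gives e^805.
More precisely, ln[(1 + 115/n)^(7n)] = 7n · ln(1 + 115/n) = 7n · (115/n + O(1/n^2)) = 805 + O(1/n) → 805.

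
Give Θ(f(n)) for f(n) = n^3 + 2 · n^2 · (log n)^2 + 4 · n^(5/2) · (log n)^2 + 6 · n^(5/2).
f(n) ∈ Θ(n^3)

Compare the terms by growth order. For large n, n^a · (log n)^b dominates n^a' · (log n)^b' iff a > a', or (a = a' and b > b'). Ranking the 4 terms shows the dominant one is n^3. Hence f(n) ∈ Θ(n^3).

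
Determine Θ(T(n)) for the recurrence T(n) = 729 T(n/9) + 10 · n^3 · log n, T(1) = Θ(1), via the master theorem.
T(n) = Θ(n^3 · (log n)^2)

Here log_9 729 = 3 and f(n) = 10 · n^3 · log n = Θ(n^(log_9 729) · (log n)^1). This is the extended Case 2 of the master theorem (f matches the critical exponent up to log factors), giving T(n) = Θ(n^(log_9 729) · (log n)^(1+1)) = Θ(n^3 · (log n)^2).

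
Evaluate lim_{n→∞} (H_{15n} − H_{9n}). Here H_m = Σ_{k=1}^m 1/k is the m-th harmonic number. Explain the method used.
lim = ln(15/9) = ln(5/3)

Euler-Maclaurin gives H_m = ln m + γ + 1/(2m) + O(1/m^2). The γ and O(1/m) terms cancel in the difference:
  H_{15n} − H_{9n} = ln(15n) − ln(9n) + O(1/n) = ln(15/9) + O(1/n).
Hence the limit is ln(15/9) = ln(5/3).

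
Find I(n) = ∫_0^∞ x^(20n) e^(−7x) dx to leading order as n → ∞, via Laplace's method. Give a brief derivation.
I(n) ~ (sqrt(2π·20n) / 7) · (20n/(7e))^(20n)

Write the integrand as exp(20n ln x − 7x) and set f(x) = 20n ln x − 7x. Then f'(x) = 20n/x − 7 = 0 at x* = 20n/7, and f''(x*) = −20n/x*^2 = −7^2/(20n). Laplace's method (interior maximum) gives
  I(n) ~ e^(f(x*)) · sqrt(2π / |f''(x*)|)
        = exp(20n ln(20n/7) − 20n) · sqrt(2π · 20n / 7^2)
        = (20n/7)^(20n) e^(−20n) · sqrt(2π·20n) / 7
        = (sqrt(2π·20n) / 7) · (20n/(7e))^(20n).
This matches Γ(20n+1)/7^(20n+1) with Stirling applied to Γ.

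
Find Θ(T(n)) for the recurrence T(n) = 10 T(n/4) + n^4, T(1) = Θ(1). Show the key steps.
T(n) = Θ(n^4)

log_4 10 ≈ 1.661. f(n) = n^4 dominates n^(log_4 10) since 4 > 1.661, and the regularity condition a·f(n/b) = 10·(n/4)^4 = (10/256)·n^4 ≤ c·f(n) holds with c = 10/256 ≈ 0.0391 < 1. So this is Case 3: T(n) = Θ(f(n)) = Θ(n^4).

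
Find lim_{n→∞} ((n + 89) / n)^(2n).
lim = e^178

Rewrite as (1 + 89/n)^(2n). By the standard limit (1 + x/n)^n → e^x, we have (1 + 89/n)^n → e^89, and raising to the 2nd power gives e^178.
More precisely, ln[(1 + 89/n)^(2n)] = 2n · ln(1 + 89/n) = 2n · (89/n + O(1/n^2)) = 178 + O(1/n) → 178.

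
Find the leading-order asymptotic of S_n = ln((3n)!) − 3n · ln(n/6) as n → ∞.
S_n ~ 3n · (ln 18 − 1) + O(ln n)

Stirling: ln((3n)!) = 3n ln(3n) − 3n + O(ln n).
  S_n = 3n ln(3n) − 3n − 3n ln(n/6) + O(ln n)
      = 3n ln(3n) − 3n ln n + 3n ln 6 − 3n + O(ln n)
      = 3n ln 3 + 3n ln 6 − 3n + O(ln n)
      = 3n (ln 18 − 1) + O(ln n).
Numerically ln(18) − 1 ≈ 1.8904.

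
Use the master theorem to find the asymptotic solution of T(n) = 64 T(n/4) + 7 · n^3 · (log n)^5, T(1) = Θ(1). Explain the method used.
T(n) = Θ(n^3 · (log n)^6)

Here log_4 64 = 3 and f(n) = 7 · n^3 · (log n)^5 = Θ(n^(log_4 64) · (log n)^5). This is the extended Case 2 of the master theorem (f matches the critical exponent up to log factors), giving T(n) = Θ(n^(log_4 64) · (log n)^(5+1)) = Θ(n^3 · (log n)^6).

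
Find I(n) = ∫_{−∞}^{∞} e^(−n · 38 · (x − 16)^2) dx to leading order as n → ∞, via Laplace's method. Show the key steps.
I(n) = sqrt(π/(38n))

Here φ(x) = 38 · (x − 16)^2 has its unique minimum at x* = 16 with φ(x*) = 0 and φ''(x*) = 76. Laplace's method gives
  I(n) ~ e^(−n φ(x*)) · sqrt(2π / (n · φ''(x*))) = sqrt(2π / (76n)) = sqrt(π/(38n)).
This is exact: substituting u = (x − 16)·sqrt(38n) gives I(n) = (1/sqrt(38n)) ∫_{−∞}^{∞} e^(−u^2) du = sqrt(π/(38n)).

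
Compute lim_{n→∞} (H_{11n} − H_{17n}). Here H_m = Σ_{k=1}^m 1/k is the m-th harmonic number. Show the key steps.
lim = ln(11/17)

Euler-Maclaurin gives H_m = ln m + γ + 1/(2m) + O(1/m^2). The γ and O(1/m) terms cancel in the difference:
  H_{11n} − H_{17n} = ln(11n) − ln(17n) + O(1/n) = ln(11/17) + O(1/n).
Hence the limit is ln(11/17).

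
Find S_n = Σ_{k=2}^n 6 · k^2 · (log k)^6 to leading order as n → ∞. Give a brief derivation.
S_n ~ 2 · n^3 · (log n)^6

By integral comparison, S_n = ∫_1^n 6 · x^2 · (log x)^6 dx + O(n^2 · (log n)^6). For the integral, the leading term of ∫_1^n x^2 (log x)^6 dx is n^3/3 · (log n)^6 (by repeated integration by parts; each step lowers the log-exponent and produces a relatively O(1/log n) correction). Hence S_n ~ 2 · n^3 · (log n)^6.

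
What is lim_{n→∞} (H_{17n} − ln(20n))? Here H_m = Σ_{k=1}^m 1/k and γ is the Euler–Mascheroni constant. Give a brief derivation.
lim = ln(17/20) + γ

By Euler-Maclaurin, H_m = ln m + γ + O(1/m). So
  H_{17n} − ln(20n) = ln(17n) + γ − ln(20n) + O(1/n)
                       = ln(17/20) + γ + O(1/n).
Hence the limit is ln(17/20) + γ.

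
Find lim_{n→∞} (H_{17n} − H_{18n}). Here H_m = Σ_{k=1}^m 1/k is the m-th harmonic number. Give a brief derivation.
lim = ln(17/18)

Euler-Maclaurin gives H_m = ln m + γ + 1/(2m) + O(1/m^2). The γ and O(1/m) terms cancel in the difference:
  H_{17n} − H_{18n} = ln(17n) − ln(18n) + O(1/n) = ln(17/18) + O(1/n).
Hence the limit is ln(17/18).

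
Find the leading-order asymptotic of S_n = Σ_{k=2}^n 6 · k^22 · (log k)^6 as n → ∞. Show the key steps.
S_n ~ 6 · n^23 · (log n)^6 / 23

By integral comparison, S_n = ∫_1^n 6 · x^22 · (log x)^6 dx + O(n^22 · (log n)^6). For the integral, the leading term of ∫_1^n x^22 (log x)^6 dx is n^23/23 · (log n)^6 (by repeated integration by parts; each step lowers the log-exponent and produces a relatively O(1/log n) correction). Hence S_n ~ 6 · n^23 · (log n)^6 / 23.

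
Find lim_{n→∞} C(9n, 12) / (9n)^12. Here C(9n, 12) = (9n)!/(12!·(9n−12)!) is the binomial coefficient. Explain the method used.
lim = 1/12! = 1/479001600

With N = 9n → ∞: C(N, 12) / N^12 = [N(N−1)…(N−11)] / (12! · N^12) = (1/12!) · 1 · (1 − 1/(9n)) · … · (1 − 11/(9n)). Each factor → 1 as N → ∞, so the limit is 1/12! = 1/479001600.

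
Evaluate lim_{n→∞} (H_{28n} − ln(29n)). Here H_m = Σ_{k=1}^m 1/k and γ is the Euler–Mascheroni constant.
lim = ln(28/29) + γ

By Euler-Maclaurin, H_m = ln m + γ + O(1/m). So
  H_{28n} − ln(29n) = ln(28n) + γ − ln(29n) + O(1/n)
                       = ln(28/29) + γ + O(1/n).
Hence the limit is ln(28/29) + γ.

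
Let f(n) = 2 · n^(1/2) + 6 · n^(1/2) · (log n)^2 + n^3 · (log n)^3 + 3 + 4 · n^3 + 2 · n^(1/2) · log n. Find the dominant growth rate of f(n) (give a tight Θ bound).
f(n) ∈ Θ(n^3 · (log n)^3)

Compare the terms by growth order. For large n, n^a · (log n)^b dominates n^a' · (log n)^b' iff a > a', or (a = a' and b > b'). Ranking the 6 terms shows the dominant one is n^3 · (log n)^3. Hence f(n) ∈ Θ(n^3 · (log n)^3).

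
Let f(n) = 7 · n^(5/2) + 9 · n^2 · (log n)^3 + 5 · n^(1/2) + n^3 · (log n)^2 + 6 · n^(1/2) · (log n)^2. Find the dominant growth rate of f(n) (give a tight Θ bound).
f(n) ∈ Θ(n^3 · (log n)^2)

Compare the terms by growth order. For large n, n^a · (log n)^b dominates n^a' · (log n)^b' iff a > a', or (a = a' and b > b'). Ranking the 5 terms shows the dominant one is n^3 · (log n)^2. Hence f(n) ∈ Θ(n^3 · (log n)^2).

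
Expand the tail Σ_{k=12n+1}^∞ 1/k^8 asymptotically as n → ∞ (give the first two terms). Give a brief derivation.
Σ_{k>12n} 1/k^8 = 1/(7 · (12n)^7) − 1/(2 · (12n)^8) + O(1/(12n)^9)

Compare to the integral: ∫_{12n}^∞ x^(−8) dx = [−x^(−7)/7]_{12n}^∞ = 1/((8−1)·(12n)^7). The Euler-Maclaurin correction adds −f(12n)/2 = −1/(2·(12n)^8). Euler-Maclaurin then gives
  Σ_{k>12n} 1/k^8 = ∫_{12n}^∞ dx/x^8 − 1/(2·(12n)^8) + O(1/(12n)^9).
(Equivalently this is ζ(8) − Σ_{k≤12n} 1/k^8.)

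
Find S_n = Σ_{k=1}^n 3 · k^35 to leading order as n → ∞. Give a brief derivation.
S_n ~ n^36 / 12

By integral comparison (Euler-Maclaurin), Σ_{k=1}^n 3 · k^35 = 3 · ∫_0^n x^35 dx + O(n^35) = 3 · n^36/36 = n^36 / 12 + O(n^35). (Equivalently, Faulhaber's formula gives the same leading term.)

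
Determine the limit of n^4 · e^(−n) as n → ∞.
lim = 0

Exponentials with base > 1 dominate every fixed polynomial: for any fixed c, n^c / e^n → 0 as n → ∞ (e.g. by the ratio test, or since e^n grows faster than any power of n). Hence n^4 · e^(−n) = n^4 / e^n → 0.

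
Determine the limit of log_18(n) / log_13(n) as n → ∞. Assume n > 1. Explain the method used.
lim = ln(13) / ln(18) = log_18(13)

Change of base: log_18(n) = ln n / ln 18 and log_13(n) = ln n / ln 13. The ratio is (ln n / ln 18) · (ln 13 / ln n) = ln 13 / ln 18, a constant independent of n. So the limit is ln 13 / ln 18 = log_18(13).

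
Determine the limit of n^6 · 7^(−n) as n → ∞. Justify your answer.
lim = 0

Exponentials with base > 1 dominate every fixed polynomial: for any fixed c, n^c / 7^n → 0 as n → ∞ (e.g. by the ratio test, or by writing 7^n = e^(n ln 7) and noting e^(n ln 7) / n^c → ∞). Hence n^6 · 7^(−n) = n^6 / 7^n → 0.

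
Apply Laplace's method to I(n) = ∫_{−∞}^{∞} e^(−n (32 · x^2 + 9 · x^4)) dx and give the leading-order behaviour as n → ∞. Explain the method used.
I(n) ~ sqrt(π/(32n))

φ(x) = 32 · x^2 + 9 · x^4 has its unique global minimum at x* = 0 (since φ'(x) = 64x + 36x^3 = 0 only at x = 0 for real x with both coefficients positive, and φ → ∞ as |x| → ∞). At x* = 0, φ(0) = 0 and φ''(0) = 64. Laplace's method then gives
  I(n) ~ sqrt(2π / (n · φ''(0))) · e^(−n φ(0)) = sqrt(2π / (64n)) = sqrt(π/(32n)).
The 9 · x^4 term contributes only at subleading order (an O(1/n) relative correction).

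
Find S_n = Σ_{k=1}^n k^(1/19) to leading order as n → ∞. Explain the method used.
S_n ~ (19/20) · n^(20/19)

Integral comparison: Σ_{k=1}^n k^(1/19) = ∫_0^n x^(1/19) dx + O(n^(1/19)). The integral is n^(1 + 1/19) / (1 + 1/19) = n^((1+19)/19) / ((1+19)/19) = (19/20) · n^(20/19).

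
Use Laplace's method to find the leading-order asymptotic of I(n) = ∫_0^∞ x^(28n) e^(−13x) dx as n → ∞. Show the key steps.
I(n) ~ (sqrt(2π·28n) / 13) · (28n/(13e))^(28n)

Write the integrand as exp(28n ln x − 13x) and set f(x) = 28n ln x − 13x. Then f'(x) = 28n/x − 13 = 0 at x* = 28n/13, and f''(x*) = −28n/x*^2 = −13^2/(28n). Laplace's method (interior maximum) gives
  I(n) ~ e^(f(x*)) · sqrt(2π / |f''(x*)|)
        = exp(28n ln(28n/13) − 28n) · sqrt(2π · 28n / 13^2)
        = (28n/13)^(28n) e^(−28n) · sqrt(2π·28n) / 13
        = (sqrt(2π·28n) / 13) · (28n/(13e))^(28n).
This matches Γ(28n+1)/13^(28n+1) with Stirling applied to Γ.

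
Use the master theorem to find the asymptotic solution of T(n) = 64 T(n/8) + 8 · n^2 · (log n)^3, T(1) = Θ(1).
T(n) = Θ(n^2 · (log n)^4)

Here log_8 64 = 2 and f(n) = 8 · n^2 · (log n)^3 = Θ(n^(log_8 64) · (log n)^3). This is the extended Case 2 of the master theorem (f matches the critical exponent up to log factors), giving T(n) = Θ(n^(log_8 64) · (log n)^(3+1)) = Θ(n^2 · (log n)^4).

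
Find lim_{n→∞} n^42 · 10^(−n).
lim = 0

Exponentials with base > 1 dominate every fixed polynomial: for any fixed c, n^c / 10^n → 0 as n → ∞ (e.g. by the ratio test, or by writing 10^n = e^(n ln 10) and noting e^(n ln 10) / n^c → ∞). Hence n^42 · 10^(−n) = n^42 / 10^n → 0.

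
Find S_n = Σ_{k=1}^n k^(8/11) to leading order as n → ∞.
S_n ~ (11/19) · n^(19/11)

Integral comparison: Σ_{k=1}^n k^(8/11) = ∫_0^n x^(8/11) dx + O(n^(8/11)). The integral is n^(1 + 8/11) / (1 + 8/11) = n^((8+11)/11) / ((8+11)/11) = (11/19) · n^(19/11).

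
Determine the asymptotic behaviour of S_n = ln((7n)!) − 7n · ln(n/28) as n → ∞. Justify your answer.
S_n ~ 7n · (ln 196 − 1) + O(ln n)

Stirling: ln((7n)!) = 7n ln(7n) − 7n + O(ln n).
  S_n = 7n ln(7n) − 7n − 7n ln(n/28) + O(ln n)
      = 7n ln(7n) − 7n ln n + 7n ln 28 − 7n + O(ln n)
      = 7n ln 7 + 7n ln 28 − 7n + O(ln n)
      = 7n (ln 196 − 1) + O(ln n).
Numerically ln(196) − 1 ≈ 4.2781.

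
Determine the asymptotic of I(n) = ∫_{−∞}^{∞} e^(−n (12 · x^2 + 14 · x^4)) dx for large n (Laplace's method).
I(n) ~ sqrt(π/(12n))

φ(x) = 12 · x^2 + 14 · x^4 has its unique global minimum at x* = 0 (since φ'(x) = 24x + 56x^3 = 0 only at x = 0 for real x with both coefficients positive, and φ → ∞ as |x| → ∞). At x* = 0, φ(0) = 0 and φ''(0) = 24. Laplace's method then gives
  I(n) ~ sqrt(2π / (n · φ''(0))) · e^(−n φ(0)) = sqrt(2π / (24n)) = sqrt(π/(12n)).
The 14 · x^4 term contributes only at subleading order (an O(1/n) relative correction).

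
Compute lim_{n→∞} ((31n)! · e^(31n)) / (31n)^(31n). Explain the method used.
lim = ∞

Stirling: (31n)! ~ sqrt(2π·31n) · (31n/e)^(31n). Hence
  (31n)! · e^(31n) / (31n)^(31n) ~ sqrt(2π·31n) = sqrt(2π·31) · sqrt(n) → ∞.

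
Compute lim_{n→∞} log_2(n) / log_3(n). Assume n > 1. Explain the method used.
lim = ln(3) / ln(2) = log_2(3)

Change of base: log_2(n) = ln n / ln 2 and log_3(n) = ln n / ln 3. The ratio is (ln n / ln 2) · (ln 3 / ln n) = ln 3 / ln 2, a constant independent of n. So the limit is ln 3 / ln 2 = log_2(3).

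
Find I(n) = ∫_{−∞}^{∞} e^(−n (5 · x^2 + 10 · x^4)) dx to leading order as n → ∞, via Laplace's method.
I(n) ~ sqrt(π/(5n))

φ(x) = 5 · x^2 + 10 · x^4 has its unique global minimum at x* = 0 (since φ'(x) = 10x + 40x^3 = 0 only at x = 0 for real x with both coefficients positive, and φ → ∞ as |x| → ∞). At x* = 0, φ(0) = 0 and φ''(0) = 10. Laplace's method then gives
  I(n) ~ sqrt(2π / (n · φ''(0))) · e^(−n φ(0)) = sqrt(2π / (10n)) = sqrt(π/(5n)).
The 10 · x^4 term contributes only at subleading order (an O(1/n) relative correction).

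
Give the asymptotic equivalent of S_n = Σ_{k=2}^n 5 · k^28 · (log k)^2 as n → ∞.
S_n ~ 5 · n^29 · (log n)^2 / 29

By integral comparison, S_n = ∫_1^n 5 · x^28 · (log x)^2 dx + O(n^28 · (log n)^2). For the integral, the leading term of ∫_1^n x^28 (log x)^2 dx is n^29/29 · (log n)^2 (by repeated integration by parts; each step lowers the log-exponent and produces a relatively O(1/log n) correction). Hence S_n ~ 5 · n^29 · (log n)^2 / 29.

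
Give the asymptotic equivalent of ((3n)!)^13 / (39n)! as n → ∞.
((3n)!)^13/(39n)! ~ ((2π·3n)^(12/2) / sqrt(13)) · 13^(−13·3n)  →  0

Write N = 3n. Stirling: N! ~ sqrt(2π N)(N/e)^N and (13N)! ~ sqrt(2π·13N)·(13N/e)^(13N).
  (N!)^13/(13N)! ~ (2π N)^(13/2) (N/e)^(13N) / [sqrt(2π·13N) (13N/e)^(13N)]
     = (2π N)^(13/2) / sqrt(2π·13N) · (N/(13N))^(13N)
     = (2π N)^((13−1)/2) / sqrt(13) · 13^(−13N).
Since 13^13 > 1, the factor 13^(−13N) decays exponentially, so the ratio → 0. Substituting N = 3n gives the stated form.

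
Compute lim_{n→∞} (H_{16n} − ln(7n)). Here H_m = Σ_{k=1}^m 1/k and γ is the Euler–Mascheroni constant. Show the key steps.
lim = ln(16/7) + γ

By Euler-Maclaurin, H_m = ln m + γ + O(1/m). So
  H_{16n} − ln(7n) = ln(16n) + γ − ln(7n) + O(1/n)
                       = ln(16/7) + γ + O(1/n).
Hence the limit is ln(16/7) + γ.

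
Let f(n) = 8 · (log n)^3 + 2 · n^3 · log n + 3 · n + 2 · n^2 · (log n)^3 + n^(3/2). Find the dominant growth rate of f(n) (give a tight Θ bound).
f(n) ∈ Θ(n^3 · log n)

Compare the terms by growth order. For large n, n^a · (log n)^b dominates n^a' · (log n)^b' iff a > a', or (a = a' and b > b'). Ranking the 5 terms shows the dominant one is 2 · n^3 · log n. Hence f(n) ∈ Θ(n^3 · log n).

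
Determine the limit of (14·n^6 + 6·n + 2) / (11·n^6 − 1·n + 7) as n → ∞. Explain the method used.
lim = 14/11

For large n the leading n^6 terms dominate both numerator and denominator. Dividing top and bottom by n^6, every other term tends to 0, leaving 14/11.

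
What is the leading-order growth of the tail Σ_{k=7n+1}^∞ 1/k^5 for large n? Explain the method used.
Σ_{k>7n} 1/k^5 ~ 1/(4 · (7n)^4)

Compare to the integral: ∫_{7n}^∞ x^(−5) dx = [−x^(−4)/4]_{7n}^∞ = 1/((5−1)·(7n)^4). Euler-Maclaurin then gives
  Σ_{k>7n} 1/k^5 = ∫_{7n}^∞ dx/x^5 − 1/(2·(7n)^5) + O(1/(7n)^6).
(Equivalently this is ζ(5) − Σ_{k≤7n} 1/k^5.)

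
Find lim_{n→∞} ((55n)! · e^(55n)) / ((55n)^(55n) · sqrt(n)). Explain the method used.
lim = sqrt(2π·55)

Stirling: (55n)! ~ sqrt(2π·55n) · (55n/e)^(55n). Hence
  (55n)! · e^(55n) / (55n)^(55n) ~ sqrt(2π·55n).
Dividing by sqrt(n): sqrt(2π·55n) / sqrt(n) = sqrt(2π·55) · n^((1−1)/2), so the limit is sqrt(2π·55).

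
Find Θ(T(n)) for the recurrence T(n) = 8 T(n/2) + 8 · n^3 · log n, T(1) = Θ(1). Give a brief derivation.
T(n) = Θ(n^3 · (log n)^2)

Here log_2 8 = 3 and f(n) = 8 · n^3 · log n = Θ(n^(log_2 8) · (log n)^1). This is the extended Case 2 of the master theorem (f matches the critical exponent up to log factors), giving T(n) = Θ(n^(log_2 8) · (log n)^(1+1)) = Θ(n^3 · (log n)^2).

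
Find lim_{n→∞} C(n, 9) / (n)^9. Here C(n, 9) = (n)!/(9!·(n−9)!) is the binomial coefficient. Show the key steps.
lim = 1/9! = 1/362880

With N = n → ∞: C(N, 9) / N^9 = [N(N−1)…(N−8)] / (9! · N^9) = (1/9!) · 1 · (1 − 1/n) · … · (1 − 8/n). Each factor → 1 as N → ∞, so the limit is 1/9! = 1/362880.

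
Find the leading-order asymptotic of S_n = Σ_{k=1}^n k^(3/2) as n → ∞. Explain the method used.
S_n ~ (2/5) · n^(5/2)

Integral comparison: Σ_{k=1}^n k^(3/2) = ∫_0^n x^(3/2) dx + O(n^(3/2)). The integral is n^(1 + 3/2) / (1 + 3/2) = n^((3+2)/2) / ((3+2)/2) = (2/5) · n^(5/2).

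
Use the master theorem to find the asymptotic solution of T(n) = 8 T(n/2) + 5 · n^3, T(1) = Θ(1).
T(n) = Θ(n^3 log n)

log_2 8 = 3, and f(n) = 5 · n^3 = Θ(n^(log_2 8)). This is Case 2 of the master theorem: T(n) = Θ(f(n) · log n) = Θ(n^3 log n).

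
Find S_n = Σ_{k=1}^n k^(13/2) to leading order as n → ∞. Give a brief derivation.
S_n ~ (2/15) · n^(15/2)

Integral comparison: Σ_{k=1}^n k^(13/2) = ∫_0^n x^(13/2) dx + O(n^(13/2)). The integral is n^(1 + 13/2) / (1 + 13/2) = n^((13+2)/2) / ((13+2)/2) = (2/15) · n^(15/2).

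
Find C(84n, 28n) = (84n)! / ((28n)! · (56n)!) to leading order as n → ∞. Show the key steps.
C(84n, 28n) ~ (27/4)^(28n) · sqrt(3/(4π·28n))

Write N = 28n. Apply Stirling to each factorial:
  (3N)! ~ sqrt(2π·3N) · (3N/e)^(3N),
  N! ~ sqrt(2π N) · (N/e)^N,
  (2N)! ~ sqrt(2π·2N) · (2N/e)^(2N).
The exponential factors combine to (3N)^(3N) / (N^N · (2N)^(2N)) = 3^(3N)/2^(2N) = (3^3/2^2)^N = (27/4)^N.
The square-root prefactors combine to sqrt(2π·3N) / (sqrt(2π N)·sqrt(2π·2N)) = sqrt(3 / (2π·2·N)) = sqrt(3/(4π·28n)).
Substituting N = 28n: C(84n, 28n) ~ (27/4)^(28n) · sqrt(3/(4π·28n)).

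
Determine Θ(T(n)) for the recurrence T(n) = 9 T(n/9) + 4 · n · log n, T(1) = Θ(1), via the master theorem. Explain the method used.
T(n) = Θ(n · (log n)^2)

Here log_9 9 = 1 and f(n) = 4 · n · log n = Θ(n^(log_9 9) · (log n)^1). This is the extended Case 2 of the master theorem (f matches the critical exponent up to log factors), giving T(n) = Θ(n^(log_9 9) · (log n)^(1+1)) = Θ(n · (log n)^2).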